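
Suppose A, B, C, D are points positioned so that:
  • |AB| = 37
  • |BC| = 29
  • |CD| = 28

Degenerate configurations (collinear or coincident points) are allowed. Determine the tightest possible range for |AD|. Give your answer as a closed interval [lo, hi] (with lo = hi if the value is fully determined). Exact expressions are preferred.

|AB| ∈ {37}
|BC| ∈ {29}
|CD| ∈ {28}
|AC| ∈ [8, 66]
|BD| ∈ [1, 57]
|AD| ∈ [0, 94]

|AD| ∈ [0, 94]  (≈ [0.0000, 94.0000])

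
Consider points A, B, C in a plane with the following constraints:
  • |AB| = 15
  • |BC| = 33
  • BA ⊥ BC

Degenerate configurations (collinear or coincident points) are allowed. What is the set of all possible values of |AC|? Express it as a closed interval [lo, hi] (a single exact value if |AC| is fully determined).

|AC| = 3·√(146)  (≈ 36.2491)

|AB| ∈ {15}
|BC| ∈ {33}
|AC| ∈ {3·√(146)}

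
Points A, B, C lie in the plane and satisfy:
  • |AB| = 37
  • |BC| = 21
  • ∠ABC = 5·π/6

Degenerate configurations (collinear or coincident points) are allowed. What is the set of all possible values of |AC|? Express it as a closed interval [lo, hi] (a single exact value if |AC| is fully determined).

|AC| = √(777·√(3) + 1810)  (≈ 56.1765)

|AB| ∈ {37}
|BC| ∈ {21}
|AC| ∈ {√(777·√(3) + 1810)}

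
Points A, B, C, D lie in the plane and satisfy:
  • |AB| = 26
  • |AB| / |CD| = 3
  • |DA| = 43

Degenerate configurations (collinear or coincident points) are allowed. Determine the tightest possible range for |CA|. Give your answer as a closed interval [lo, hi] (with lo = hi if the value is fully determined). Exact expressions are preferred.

|AB| ∈ {26}
|AD| ∈ {43}
|CD| ∈ {26/3}
|BD| ∈ [17, 69]
|AC| ∈ [103/3, 155/3]
|BC| ∈ [25/3, 233/3]

|CA| ∈ [103/3, 155/3]  (≈ [34.3333, 51.6667])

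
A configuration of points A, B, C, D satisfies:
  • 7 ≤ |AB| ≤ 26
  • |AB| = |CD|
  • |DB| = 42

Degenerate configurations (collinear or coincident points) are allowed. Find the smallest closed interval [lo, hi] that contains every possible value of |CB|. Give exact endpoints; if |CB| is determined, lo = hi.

|AB| ∈ [7, 26]
|BD| ∈ {42}
|CD| ∈ [7, 26]
|AD| ∈ [16, 68]
|BC| ∈ [16, 68]
|AC| ∈ [0, 94]

|CB| ∈ [16, 68]  (≈ [16.0000, 68.0000])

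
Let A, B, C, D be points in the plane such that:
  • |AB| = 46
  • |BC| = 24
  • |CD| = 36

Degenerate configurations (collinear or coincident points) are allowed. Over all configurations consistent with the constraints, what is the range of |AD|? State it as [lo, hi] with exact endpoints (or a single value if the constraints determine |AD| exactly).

|AD| ∈ [0, 106]  (≈ [0.0000, 106.0000])

|AB| ∈ {46}
|BC| ∈ {24}
|CD| ∈ {36}
|AC| ∈ [22, 70]
|BD| ∈ [12, 60]
|AD| ∈ [0, 106]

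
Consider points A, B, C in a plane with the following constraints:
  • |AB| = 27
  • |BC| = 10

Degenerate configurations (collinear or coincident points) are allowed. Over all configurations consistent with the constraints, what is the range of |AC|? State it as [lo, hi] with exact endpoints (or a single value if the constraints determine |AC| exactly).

|AB| ∈ {27}
|BC| ∈ {10}
|AC| ∈ [17, 37]

|AC| ∈ [17, 37]  (≈ [17.0000, 37.0000])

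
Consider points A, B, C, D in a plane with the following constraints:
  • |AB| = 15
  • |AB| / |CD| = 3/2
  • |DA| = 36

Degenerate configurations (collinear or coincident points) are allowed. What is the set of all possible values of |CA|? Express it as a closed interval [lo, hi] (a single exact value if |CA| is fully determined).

|CA| ∈ [26, 46]  (≈ [26.0000, 46.0000])

|AB| ∈ {15}
|AD| ∈ {36}
|CD| ∈ {10}
|BD| ∈ [21, 51]
|AC| ∈ [26, 46]
|BC| ∈ [11, 61]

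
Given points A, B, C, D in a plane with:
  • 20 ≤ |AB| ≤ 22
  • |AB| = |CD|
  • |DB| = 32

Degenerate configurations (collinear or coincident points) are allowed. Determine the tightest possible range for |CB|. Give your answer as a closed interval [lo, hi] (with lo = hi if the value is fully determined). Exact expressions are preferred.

|CB| ∈ [10, 54]  (≈ [10.0000, 54.0000])

|AB| ∈ [20, 22]
|BD| ∈ {32}
|CD| ∈ [20, 22]
|AD| ∈ [10, 54]
|BC| ∈ [10, 54]
|AC| ∈ [0, 76]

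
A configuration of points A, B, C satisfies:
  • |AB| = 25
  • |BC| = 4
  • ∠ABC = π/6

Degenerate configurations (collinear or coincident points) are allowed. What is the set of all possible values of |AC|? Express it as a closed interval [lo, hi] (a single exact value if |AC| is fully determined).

|AC| = √(641 - 100·√(3))  (≈ 21.6286)

|AB| ∈ {25}
|BC| ∈ {4}
|AC| ∈ {√(641 - 100·√(3))}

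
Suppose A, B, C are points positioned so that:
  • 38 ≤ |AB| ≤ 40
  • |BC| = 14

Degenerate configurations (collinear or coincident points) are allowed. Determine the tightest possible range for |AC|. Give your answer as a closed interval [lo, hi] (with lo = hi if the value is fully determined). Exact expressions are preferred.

|AB| ∈ [38, 40]
|BC| ∈ {14}
|AC| ∈ [24, 54]

|AC| ∈ [24, 54]  (≈ [24.0000, 54.0000])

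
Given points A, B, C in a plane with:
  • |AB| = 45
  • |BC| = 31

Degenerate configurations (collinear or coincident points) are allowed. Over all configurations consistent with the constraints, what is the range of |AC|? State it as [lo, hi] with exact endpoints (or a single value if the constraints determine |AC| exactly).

|AB| ∈ {45}
|BC| ∈ {31}
|AC| ∈ [14, 76]

|AC| ∈ [14, 76]  (≈ [14.0000, 76.0000])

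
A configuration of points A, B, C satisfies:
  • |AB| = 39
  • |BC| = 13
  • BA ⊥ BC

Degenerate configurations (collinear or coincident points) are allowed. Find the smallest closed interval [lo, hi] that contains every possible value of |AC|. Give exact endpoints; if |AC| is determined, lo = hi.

|AC| = 13·√(10)  (≈ 41.1096)

|AB| ∈ {39}
|BC| ∈ {13}
|AC| ∈ {13·√(10)}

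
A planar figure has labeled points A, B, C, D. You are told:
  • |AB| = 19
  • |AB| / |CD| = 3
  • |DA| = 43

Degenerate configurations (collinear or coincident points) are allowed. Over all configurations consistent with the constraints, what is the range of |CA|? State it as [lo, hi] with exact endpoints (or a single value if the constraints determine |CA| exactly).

|CA| ∈ [110/3, 148/3]  (≈ [36.6667, 49.3333])

|AB| ∈ {19}
|AD| ∈ {43}
|CD| ∈ {19/3}
|BD| ∈ [24, 62]
|AC| ∈ [110/3, 148/3]
|BC| ∈ [53/3, 205/3]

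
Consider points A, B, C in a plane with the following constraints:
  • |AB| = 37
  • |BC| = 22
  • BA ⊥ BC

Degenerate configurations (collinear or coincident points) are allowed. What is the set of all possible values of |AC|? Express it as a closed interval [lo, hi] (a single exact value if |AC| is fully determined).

|AC| = √(1853)  (≈ 43.0465)

|AB| ∈ {37}
|BC| ∈ {22}
|AC| ∈ {√(1853)}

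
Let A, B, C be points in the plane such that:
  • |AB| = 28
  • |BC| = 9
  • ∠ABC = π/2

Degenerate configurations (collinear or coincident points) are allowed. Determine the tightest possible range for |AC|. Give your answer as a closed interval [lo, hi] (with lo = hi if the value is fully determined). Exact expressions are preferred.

|AC| = √(865)  (≈ 29.4109)

|AB| ∈ {28}
|BC| ∈ {9}
|AC| ∈ {√(865)}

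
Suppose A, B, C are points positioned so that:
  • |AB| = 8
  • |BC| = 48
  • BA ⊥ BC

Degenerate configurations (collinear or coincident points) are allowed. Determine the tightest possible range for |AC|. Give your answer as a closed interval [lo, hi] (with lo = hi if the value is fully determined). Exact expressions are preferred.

|AC| = 8·√(37)  (≈ 48.6621)

|AB| ∈ {8}
|BC| ∈ {48}
|AC| ∈ {8·√(37)}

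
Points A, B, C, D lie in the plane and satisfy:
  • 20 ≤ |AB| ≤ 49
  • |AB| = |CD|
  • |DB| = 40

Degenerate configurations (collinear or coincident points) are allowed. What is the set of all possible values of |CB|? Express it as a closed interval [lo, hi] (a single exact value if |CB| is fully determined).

|CB| ∈ [0, 89]  (≈ [0.0000, 89.0000])

|AB| ∈ [20, 49]
|BD| ∈ {40}
|CD| ∈ [20, 49]
|AD| ∈ [0, 89]
|BC| ∈ [0, 89]
|AC| ∈ [0, 138]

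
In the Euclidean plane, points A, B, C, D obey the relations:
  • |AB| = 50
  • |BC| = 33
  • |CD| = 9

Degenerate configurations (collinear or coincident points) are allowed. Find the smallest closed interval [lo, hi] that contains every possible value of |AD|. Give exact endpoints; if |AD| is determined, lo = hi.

|AD| ∈ [8, 92]  (≈ [8.0000, 92.0000])

|AB| ∈ {50}
|BC| ∈ {33}
|CD| ∈ {9}
|AC| ∈ [17, 83]
|BD| ∈ [24, 42]
|AD| ∈ [8, 92]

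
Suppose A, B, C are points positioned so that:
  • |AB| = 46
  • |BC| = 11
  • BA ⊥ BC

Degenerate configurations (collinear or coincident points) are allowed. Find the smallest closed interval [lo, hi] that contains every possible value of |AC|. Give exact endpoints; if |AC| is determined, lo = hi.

|AC| = √(2237)  (≈ 47.2969)

|AB| ∈ {46}
|BC| ∈ {11}
|AC| ∈ {√(2237)}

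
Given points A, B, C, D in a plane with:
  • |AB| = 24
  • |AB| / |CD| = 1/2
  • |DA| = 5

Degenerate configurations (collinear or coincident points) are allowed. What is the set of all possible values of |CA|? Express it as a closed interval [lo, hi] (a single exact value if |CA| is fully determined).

|CA| ∈ [43, 53]  (≈ [43.0000, 53.0000])

|AB| ∈ {24}
|AD| ∈ {5}
|CD| ∈ {48}
|BD| ∈ [19, 29]
|AC| ∈ [43, 53]
|BC| ∈ [19, 77]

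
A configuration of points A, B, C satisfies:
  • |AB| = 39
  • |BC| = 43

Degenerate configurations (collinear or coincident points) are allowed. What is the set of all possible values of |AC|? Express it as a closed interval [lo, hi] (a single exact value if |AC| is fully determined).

|AB| ∈ {39}
|BC| ∈ {43}
|AC| ∈ [4, 82]

|AC| ∈ [4, 82]  (≈ [4.0000, 82.0000])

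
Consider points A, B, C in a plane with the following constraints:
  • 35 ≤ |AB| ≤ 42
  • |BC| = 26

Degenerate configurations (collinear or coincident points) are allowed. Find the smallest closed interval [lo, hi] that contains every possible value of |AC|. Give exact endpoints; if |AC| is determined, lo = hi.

|AB| ∈ [35, 42]
|BC| ∈ {26}
|AC| ∈ [9, 68]

|AC| ∈ [9, 68]  (≈ [9.0000, 68.0000])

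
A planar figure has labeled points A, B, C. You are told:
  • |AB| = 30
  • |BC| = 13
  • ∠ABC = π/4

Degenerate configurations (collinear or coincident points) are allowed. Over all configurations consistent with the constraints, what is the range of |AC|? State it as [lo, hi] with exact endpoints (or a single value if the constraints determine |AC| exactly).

|AB| ∈ {30}
|BC| ∈ {13}
|AC| ∈ {√(1069 - 390·√(2))}

|AC| = √(1069 - 390·√(2))  (≈ 22.7477)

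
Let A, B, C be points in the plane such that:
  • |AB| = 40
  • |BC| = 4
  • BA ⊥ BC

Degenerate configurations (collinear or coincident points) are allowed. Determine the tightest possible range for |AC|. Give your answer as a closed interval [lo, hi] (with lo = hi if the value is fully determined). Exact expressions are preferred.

|AC| = 4·√(101)  (≈ 40.1995)

|AB| ∈ {40}
|BC| ∈ {4}
|AC| ∈ {4·√(101)}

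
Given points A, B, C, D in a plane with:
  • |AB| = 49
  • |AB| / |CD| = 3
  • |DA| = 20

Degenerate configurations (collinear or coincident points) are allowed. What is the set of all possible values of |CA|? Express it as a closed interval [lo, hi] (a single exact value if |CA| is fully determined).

|AB| ∈ {49}
|AD| ∈ {20}
|CD| ∈ {49/3}
|BD| ∈ [29, 69]
|AC| ∈ [11/3, 109/3]
|BC| ∈ [38/3, 256/3]

|CA| ∈ [11/3, 109/3]  (≈ [3.6667, 36.3333])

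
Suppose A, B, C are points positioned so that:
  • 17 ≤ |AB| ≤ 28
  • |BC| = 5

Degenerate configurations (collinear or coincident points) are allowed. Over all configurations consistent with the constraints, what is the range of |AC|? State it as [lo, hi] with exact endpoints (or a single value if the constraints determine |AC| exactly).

|AB| ∈ [17, 28]
|BC| ∈ {5}
|AC| ∈ [12, 33]

|AC| ∈ [12, 33]  (≈ [12.0000, 33.0000])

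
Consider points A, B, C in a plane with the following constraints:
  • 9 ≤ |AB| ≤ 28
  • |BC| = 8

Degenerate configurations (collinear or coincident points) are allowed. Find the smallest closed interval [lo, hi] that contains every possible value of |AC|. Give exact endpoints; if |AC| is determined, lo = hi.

|AB| ∈ [9, 28]
|BC| ∈ {8}
|AC| ∈ [1, 36]

|AC| ∈ [1, 36]  (≈ [1.0000, 36.0000])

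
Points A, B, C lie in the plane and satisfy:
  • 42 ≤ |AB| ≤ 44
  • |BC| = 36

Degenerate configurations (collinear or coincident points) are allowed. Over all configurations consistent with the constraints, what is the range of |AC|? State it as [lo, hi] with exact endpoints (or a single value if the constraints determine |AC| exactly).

|AC| ∈ [6, 80]  (≈ [6.0000, 80.0000])

|AB| ∈ [42, 44]
|BC| ∈ {36}
|AC| ∈ [6, 80]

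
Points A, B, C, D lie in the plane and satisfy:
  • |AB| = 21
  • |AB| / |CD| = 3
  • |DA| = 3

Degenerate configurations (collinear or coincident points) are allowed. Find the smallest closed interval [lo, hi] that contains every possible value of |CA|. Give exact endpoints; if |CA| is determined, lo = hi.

|AB| ∈ {21}
|AD| ∈ {3}
|CD| ∈ {7}
|BD| ∈ [18, 24]
|AC| ∈ [4, 10]
|BC| ∈ [11, 31]

|CA| ∈ [4, 10]  (≈ [4.0000, 10.0000])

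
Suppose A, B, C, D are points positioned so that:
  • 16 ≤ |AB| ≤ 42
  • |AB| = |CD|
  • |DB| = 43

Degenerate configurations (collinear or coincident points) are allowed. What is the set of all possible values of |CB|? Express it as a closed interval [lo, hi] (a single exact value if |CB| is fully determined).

|AB| ∈ [16, 42]
|BD| ∈ {43}
|CD| ∈ [16, 42]
|AD| ∈ [1, 85]
|BC| ∈ [1, 85]
|AC| ∈ [0, 127]

|CB| ∈ [1, 85]  (≈ [1.0000, 85.0000])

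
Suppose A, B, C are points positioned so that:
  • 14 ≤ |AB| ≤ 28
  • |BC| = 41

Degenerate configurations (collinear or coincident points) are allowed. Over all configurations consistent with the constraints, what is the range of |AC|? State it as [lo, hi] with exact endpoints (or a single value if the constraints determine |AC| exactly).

|AC| ∈ [13, 69]  (≈ [13.0000, 69.0000])

|AB| ∈ [14, 28]
|BC| ∈ {41}
|AC| ∈ [13, 69]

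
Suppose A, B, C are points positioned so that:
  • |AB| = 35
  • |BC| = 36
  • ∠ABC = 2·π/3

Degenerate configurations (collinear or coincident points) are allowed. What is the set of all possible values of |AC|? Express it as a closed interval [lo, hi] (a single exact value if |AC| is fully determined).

|AC| = √(3781)  (≈ 61.4898)

|AB| ∈ {35}
|BC| ∈ {36}
|AC| ∈ {√(3781)}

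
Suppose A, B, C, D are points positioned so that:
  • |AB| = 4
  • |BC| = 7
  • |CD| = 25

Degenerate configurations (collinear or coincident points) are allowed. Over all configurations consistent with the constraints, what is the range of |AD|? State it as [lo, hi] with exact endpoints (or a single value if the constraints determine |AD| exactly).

|AB| ∈ {4}
|BC| ∈ {7}
|CD| ∈ {25}
|AC| ∈ [3, 11]
|BD| ∈ [18, 32]
|AD| ∈ [14, 36]

|AD| ∈ [14, 36]  (≈ [14.0000, 36.0000])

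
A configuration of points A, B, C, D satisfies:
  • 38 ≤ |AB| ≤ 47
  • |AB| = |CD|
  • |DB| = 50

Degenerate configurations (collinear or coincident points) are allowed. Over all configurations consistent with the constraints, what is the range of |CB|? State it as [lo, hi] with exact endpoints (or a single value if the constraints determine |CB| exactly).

|AB| ∈ [38, 47]
|BD| ∈ {50}
|CD| ∈ [38, 47]
|AD| ∈ [3, 97]
|BC| ∈ [3, 97]
|AC| ∈ [0, 144]

|CB| ∈ [3, 97]  (≈ [3.0000, 97.0000])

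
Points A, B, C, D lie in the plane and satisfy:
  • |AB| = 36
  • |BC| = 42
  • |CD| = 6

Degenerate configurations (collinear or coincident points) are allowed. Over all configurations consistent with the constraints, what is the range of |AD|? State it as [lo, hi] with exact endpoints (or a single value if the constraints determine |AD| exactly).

|AD| ∈ [0, 84]  (≈ [0.0000, 84.0000])

|AB| ∈ {36}
|BC| ∈ {42}
|CD| ∈ {6}
|AC| ∈ [6, 78]
|BD| ∈ [36, 48]
|AD| ∈ [0, 84]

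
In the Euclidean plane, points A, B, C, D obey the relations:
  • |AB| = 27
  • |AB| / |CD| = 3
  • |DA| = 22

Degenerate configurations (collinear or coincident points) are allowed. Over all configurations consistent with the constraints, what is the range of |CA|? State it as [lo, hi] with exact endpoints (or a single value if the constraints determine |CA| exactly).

|CA| ∈ [13, 31]  (≈ [13.0000, 31.0000])

|AB| ∈ {27}
|AD| ∈ {22}
|CD| ∈ {9}
|BD| ∈ [5, 49]
|AC| ∈ [13, 31]
|BC| ∈ [0, 58]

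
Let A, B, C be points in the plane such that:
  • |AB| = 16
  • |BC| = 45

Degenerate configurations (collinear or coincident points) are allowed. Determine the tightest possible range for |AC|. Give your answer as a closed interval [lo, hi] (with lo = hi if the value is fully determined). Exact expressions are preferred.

|AB| ∈ {16}
|BC| ∈ {45}
|AC| ∈ [29, 61]

|AC| ∈ [29, 61]  (≈ [29.0000, 61.0000])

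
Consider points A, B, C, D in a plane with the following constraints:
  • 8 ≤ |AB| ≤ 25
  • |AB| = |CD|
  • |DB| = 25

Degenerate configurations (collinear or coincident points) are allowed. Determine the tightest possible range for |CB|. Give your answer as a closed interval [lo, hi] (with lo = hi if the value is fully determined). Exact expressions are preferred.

|AB| ∈ [8, 25]
|BD| ∈ {25}
|CD| ∈ [8, 25]
|AD| ∈ [0, 50]
|BC| ∈ [0, 50]
|AC| ∈ [0, 75]

|CB| ∈ [0, 50]  (≈ [0.0000, 50.0000])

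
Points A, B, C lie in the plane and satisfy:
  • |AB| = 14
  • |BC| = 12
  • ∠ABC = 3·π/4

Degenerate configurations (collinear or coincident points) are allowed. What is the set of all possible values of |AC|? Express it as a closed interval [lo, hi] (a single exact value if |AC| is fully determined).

|AC| = 2·√(42·√(2) + 85)  (≈ 24.0331)

|AB| ∈ {14}
|BC| ∈ {12}
|AC| ∈ {2·√(42·√(2) + 85)}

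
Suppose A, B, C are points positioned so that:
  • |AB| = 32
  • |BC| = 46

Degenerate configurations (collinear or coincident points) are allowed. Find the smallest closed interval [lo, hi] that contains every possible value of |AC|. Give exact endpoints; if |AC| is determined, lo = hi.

|AB| ∈ {32}
|BC| ∈ {46}
|AC| ∈ [14, 78]

|AC| ∈ [14, 78]  (≈ [14.0000, 78.0000])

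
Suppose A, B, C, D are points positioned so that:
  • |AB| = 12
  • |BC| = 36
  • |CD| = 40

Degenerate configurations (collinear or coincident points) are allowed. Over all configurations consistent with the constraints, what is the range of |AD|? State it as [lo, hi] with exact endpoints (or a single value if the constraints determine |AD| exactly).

|AD| ∈ [0, 88]  (≈ [0.0000, 88.0000])

|AB| ∈ {12}
|BC| ∈ {36}
|CD| ∈ {40}
|AC| ∈ [24, 48]
|BD| ∈ [4, 76]
|AD| ∈ [0, 88]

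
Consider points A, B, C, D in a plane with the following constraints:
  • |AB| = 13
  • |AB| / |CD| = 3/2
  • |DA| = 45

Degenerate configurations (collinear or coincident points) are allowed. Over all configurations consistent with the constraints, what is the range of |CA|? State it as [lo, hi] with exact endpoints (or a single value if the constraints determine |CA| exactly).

|AB| ∈ {13}
|AD| ∈ {45}
|CD| ∈ {26/3}
|BD| ∈ [32, 58]
|AC| ∈ [109/3, 161/3]
|BC| ∈ [70/3, 200/3]

|CA| ∈ [109/3, 161/3]  (≈ [36.3333, 53.6667])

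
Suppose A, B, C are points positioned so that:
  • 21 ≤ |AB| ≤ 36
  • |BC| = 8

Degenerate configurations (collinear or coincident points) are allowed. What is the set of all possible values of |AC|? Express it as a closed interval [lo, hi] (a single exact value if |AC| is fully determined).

|AB| ∈ [21, 36]
|BC| ∈ {8}
|AC| ∈ [13, 44]

|AC| ∈ [13, 44]  (≈ [13.0000, 44.0000])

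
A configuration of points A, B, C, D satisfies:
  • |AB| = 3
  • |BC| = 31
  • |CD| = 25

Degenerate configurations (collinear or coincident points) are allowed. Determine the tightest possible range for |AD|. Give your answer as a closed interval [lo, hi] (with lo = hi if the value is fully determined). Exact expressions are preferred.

|AB| ∈ {3}
|BC| ∈ {31}
|CD| ∈ {25}
|AC| ∈ [28, 34]
|BD| ∈ [6, 56]
|AD| ∈ [3, 59]

|AD| ∈ [3, 59]  (≈ [3.0000, 59.0000])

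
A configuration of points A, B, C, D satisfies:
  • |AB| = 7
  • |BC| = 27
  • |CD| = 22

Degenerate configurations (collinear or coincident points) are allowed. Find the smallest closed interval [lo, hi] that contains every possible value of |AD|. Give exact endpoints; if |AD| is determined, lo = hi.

|AB| ∈ {7}
|BC| ∈ {27}
|CD| ∈ {22}
|AC| ∈ [20, 34]
|BD| ∈ [5, 49]
|AD| ∈ [0, 56]

|AD| ∈ [0, 56]  (≈ [0.0000, 56.0000])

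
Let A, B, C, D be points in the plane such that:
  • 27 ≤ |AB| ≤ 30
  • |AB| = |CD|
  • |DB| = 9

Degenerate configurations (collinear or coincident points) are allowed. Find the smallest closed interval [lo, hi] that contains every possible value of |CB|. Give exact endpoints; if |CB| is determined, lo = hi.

|AB| ∈ [27, 30]
|BD| ∈ {9}
|CD| ∈ [27, 30]
|AD| ∈ [18, 39]
|BC| ∈ [18, 39]
|AC| ∈ [0, 69]

|CB| ∈ [18, 39]  (≈ [18.0000, 39.0000])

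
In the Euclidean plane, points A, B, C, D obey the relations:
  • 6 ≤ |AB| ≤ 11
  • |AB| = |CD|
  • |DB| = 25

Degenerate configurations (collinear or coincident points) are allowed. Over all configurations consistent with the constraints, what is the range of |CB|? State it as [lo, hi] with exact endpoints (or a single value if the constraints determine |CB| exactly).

|CB| ∈ [14, 36]  (≈ [14.0000, 36.0000])

|AB| ∈ [6, 11]
|BD| ∈ {25}
|CD| ∈ [6, 11]
|AD| ∈ [14, 36]
|BC| ∈ [14, 36]
|AC| ∈ [3, 47]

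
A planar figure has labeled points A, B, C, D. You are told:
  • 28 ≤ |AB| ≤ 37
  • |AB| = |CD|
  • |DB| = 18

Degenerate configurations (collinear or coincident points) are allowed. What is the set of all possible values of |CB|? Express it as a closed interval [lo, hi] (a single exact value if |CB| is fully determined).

|CB| ∈ [10, 55]  (≈ [10.0000, 55.0000])

|AB| ∈ [28, 37]
|BD| ∈ {18}
|CD| ∈ [28, 37]
|AD| ∈ [10, 55]
|BC| ∈ [10, 55]
|AC| ∈ [0, 92]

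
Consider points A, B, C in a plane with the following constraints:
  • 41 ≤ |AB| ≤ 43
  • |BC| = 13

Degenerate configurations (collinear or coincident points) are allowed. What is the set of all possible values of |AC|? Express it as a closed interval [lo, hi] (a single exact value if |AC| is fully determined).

|AC| ∈ [28, 56]  (≈ [28.0000, 56.0000])

|AB| ∈ [41, 43]
|BC| ∈ {13}
|AC| ∈ [28, 56]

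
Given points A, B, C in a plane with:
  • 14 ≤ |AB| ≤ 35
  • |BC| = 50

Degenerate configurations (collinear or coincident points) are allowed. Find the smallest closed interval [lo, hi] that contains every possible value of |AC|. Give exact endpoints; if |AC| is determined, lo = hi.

|AC| ∈ [15, 85]  (≈ [15.0000, 85.0000])

|AB| ∈ [14, 35]
|BC| ∈ {50}
|AC| ∈ [15, 85]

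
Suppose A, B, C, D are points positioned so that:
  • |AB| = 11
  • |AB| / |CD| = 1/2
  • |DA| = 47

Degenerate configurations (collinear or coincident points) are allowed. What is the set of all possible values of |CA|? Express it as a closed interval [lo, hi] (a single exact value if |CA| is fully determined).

|AB| ∈ {11}
|AD| ∈ {47}
|CD| ∈ {22}
|BD| ∈ [36, 58]
|AC| ∈ [25, 69]
|BC| ∈ [14, 80]

|CA| ∈ [25, 69]  (≈ [25.0000, 69.0000])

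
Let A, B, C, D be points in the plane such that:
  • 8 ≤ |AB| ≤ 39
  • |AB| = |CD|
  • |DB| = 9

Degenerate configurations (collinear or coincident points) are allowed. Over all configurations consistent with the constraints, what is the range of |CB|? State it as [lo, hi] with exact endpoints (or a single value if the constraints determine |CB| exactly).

|CB| ∈ [0, 48]  (≈ [0.0000, 48.0000])

|AB| ∈ [8, 39]
|BD| ∈ {9}
|CD| ∈ [8, 39]
|AD| ∈ [0, 48]
|BC| ∈ [0, 48]
|AC| ∈ [0, 87]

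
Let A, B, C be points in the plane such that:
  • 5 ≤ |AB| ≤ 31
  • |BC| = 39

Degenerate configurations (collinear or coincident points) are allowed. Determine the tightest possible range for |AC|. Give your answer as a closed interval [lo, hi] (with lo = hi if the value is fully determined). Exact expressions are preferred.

|AC| ∈ [8, 70]  (≈ [8.0000, 70.0000])

|AB| ∈ [5, 31]
|BC| ∈ {39}
|AC| ∈ [8, 70]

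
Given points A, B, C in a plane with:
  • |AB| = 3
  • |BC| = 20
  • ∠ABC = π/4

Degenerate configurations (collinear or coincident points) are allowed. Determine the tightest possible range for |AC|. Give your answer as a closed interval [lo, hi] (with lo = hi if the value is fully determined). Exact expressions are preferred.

|AB| ∈ {3}
|BC| ∈ {20}
|AC| ∈ {√(409 - 60·√(2))}

|AC| = √(409 - 60·√(2))  (≈ 18.0041)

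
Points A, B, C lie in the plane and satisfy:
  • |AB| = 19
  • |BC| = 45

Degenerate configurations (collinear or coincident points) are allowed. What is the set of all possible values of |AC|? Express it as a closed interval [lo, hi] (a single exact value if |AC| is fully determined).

|AB| ∈ {19}
|BC| ∈ {45}
|AC| ∈ [26, 64]

|AC| ∈ [26, 64]  (≈ [26.0000, 64.0000])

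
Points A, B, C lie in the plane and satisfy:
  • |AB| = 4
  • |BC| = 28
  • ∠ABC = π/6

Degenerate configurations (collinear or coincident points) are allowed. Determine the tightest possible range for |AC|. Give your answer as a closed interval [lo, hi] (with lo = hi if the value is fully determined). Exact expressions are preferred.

|AB| ∈ {4}
|BC| ∈ {28}
|AC| ∈ {4·√(50 - 7·√(3))}

|AC| = 4·√(50 - 7·√(3))  (≈ 24.6173)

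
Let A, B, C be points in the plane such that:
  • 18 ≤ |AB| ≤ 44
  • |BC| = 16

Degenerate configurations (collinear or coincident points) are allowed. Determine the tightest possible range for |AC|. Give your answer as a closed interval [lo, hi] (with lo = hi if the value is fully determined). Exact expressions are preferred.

|AB| ∈ [18, 44]
|BC| ∈ {16}
|AC| ∈ [2, 60]

|AC| ∈ [2, 60]  (≈ [2.0000, 60.0000])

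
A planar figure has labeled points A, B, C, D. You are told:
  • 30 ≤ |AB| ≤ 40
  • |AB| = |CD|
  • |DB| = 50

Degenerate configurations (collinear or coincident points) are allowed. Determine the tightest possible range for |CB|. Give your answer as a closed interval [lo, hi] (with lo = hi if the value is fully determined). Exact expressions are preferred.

|CB| ∈ [10, 90]  (≈ [10.0000, 90.0000])

|AB| ∈ [30, 40]
|BD| ∈ {50}
|CD| ∈ [30, 40]
|AD| ∈ [10, 90]
|BC| ∈ [10, 90]
|AC| ∈ [0, 130]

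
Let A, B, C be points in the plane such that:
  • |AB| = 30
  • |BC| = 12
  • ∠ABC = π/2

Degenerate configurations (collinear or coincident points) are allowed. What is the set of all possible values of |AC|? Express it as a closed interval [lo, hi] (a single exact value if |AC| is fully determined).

|AC| = 6·√(29)  (≈ 32.3110)

|AB| ∈ {30}
|BC| ∈ {12}
|AC| ∈ {6·√(29)}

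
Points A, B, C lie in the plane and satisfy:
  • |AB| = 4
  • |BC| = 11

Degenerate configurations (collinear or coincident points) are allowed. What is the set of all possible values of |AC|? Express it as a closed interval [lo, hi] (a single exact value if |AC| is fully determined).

|AB| ∈ {4}
|BC| ∈ {11}
|AC| ∈ [7, 15]

|AC| ∈ [7, 15]  (≈ [7.0000, 15.0000])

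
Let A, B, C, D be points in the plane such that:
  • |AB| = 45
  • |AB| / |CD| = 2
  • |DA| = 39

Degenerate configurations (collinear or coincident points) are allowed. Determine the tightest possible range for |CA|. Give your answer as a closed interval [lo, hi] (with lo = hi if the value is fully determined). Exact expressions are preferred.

|CA| ∈ [33/2, 123/2]  (≈ [16.5000, 61.5000])

|AB| ∈ {45}
|AD| ∈ {39}
|CD| ∈ {45/2}
|BD| ∈ [6, 84]
|AC| ∈ [33/2, 123/2]
|BC| ∈ [0, 213/2]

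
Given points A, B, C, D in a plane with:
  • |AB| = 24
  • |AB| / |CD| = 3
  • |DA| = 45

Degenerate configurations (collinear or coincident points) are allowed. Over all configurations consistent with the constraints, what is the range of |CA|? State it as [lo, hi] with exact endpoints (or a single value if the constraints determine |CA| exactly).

|CA| ∈ [37, 53]  (≈ [37.0000, 53.0000])

|AB| ∈ {24}
|AD| ∈ {45}
|CD| ∈ {8}
|BD| ∈ [21, 69]
|AC| ∈ [37, 53]
|BC| ∈ [13, 77]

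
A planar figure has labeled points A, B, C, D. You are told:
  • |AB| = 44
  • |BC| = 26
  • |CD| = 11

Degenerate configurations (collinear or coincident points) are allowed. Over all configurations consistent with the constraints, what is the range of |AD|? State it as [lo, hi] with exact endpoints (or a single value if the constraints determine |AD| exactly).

|AB| ∈ {44}
|BC| ∈ {26}
|CD| ∈ {11}
|AC| ∈ [18, 70]
|BD| ∈ [15, 37]
|AD| ∈ [7, 81]

|AD| ∈ [7, 81]  (≈ [7.0000, 81.0000])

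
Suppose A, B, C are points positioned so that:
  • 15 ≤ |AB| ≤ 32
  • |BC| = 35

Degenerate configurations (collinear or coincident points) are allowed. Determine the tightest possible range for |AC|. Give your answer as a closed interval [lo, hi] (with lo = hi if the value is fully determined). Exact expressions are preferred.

|AC| ∈ [3, 67]  (≈ [3.0000, 67.0000])

|AB| ∈ [15, 32]
|BC| ∈ {35}
|AC| ∈ [3, 67]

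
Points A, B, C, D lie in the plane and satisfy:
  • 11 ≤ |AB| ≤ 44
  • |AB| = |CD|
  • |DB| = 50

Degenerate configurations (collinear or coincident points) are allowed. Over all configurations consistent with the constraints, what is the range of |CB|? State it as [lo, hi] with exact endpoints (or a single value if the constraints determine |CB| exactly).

|CB| ∈ [6, 94]  (≈ [6.0000, 94.0000])

|AB| ∈ [11, 44]
|BD| ∈ {50}
|CD| ∈ [11, 44]
|AD| ∈ [6, 94]
|BC| ∈ [6, 94]
|AC| ∈ [0, 138]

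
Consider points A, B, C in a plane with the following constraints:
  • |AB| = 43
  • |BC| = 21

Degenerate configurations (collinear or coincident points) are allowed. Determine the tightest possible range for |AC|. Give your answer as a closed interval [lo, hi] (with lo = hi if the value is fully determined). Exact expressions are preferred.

|AC| ∈ [22, 64]  (≈ [22.0000, 64.0000])

|AB| ∈ {43}
|BC| ∈ {21}
|AC| ∈ [22, 64]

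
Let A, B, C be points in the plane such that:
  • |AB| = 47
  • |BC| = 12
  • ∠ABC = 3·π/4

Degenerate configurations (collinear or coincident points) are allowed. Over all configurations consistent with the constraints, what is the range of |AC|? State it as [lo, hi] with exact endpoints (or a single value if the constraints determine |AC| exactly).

|AB| ∈ {47}
|BC| ∈ {12}
|AC| ∈ {√(564·√(2) + 2353)}

|AC| = √(564·√(2) + 2353)  (≈ 56.1304)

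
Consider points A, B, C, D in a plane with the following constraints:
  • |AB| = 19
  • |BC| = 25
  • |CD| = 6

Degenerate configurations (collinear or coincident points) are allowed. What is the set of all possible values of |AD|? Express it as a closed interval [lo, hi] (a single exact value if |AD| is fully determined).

|AB| ∈ {19}
|BC| ∈ {25}
|CD| ∈ {6}
|AC| ∈ [6, 44]
|BD| ∈ [19, 31]
|AD| ∈ [0, 50]

|AD| ∈ [0, 50]  (≈ [0.0000, 50.0000])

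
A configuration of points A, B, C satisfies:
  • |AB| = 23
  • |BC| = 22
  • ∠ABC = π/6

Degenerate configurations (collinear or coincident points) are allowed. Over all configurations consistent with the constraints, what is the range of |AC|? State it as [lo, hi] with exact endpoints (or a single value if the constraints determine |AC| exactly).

|AB| ∈ {23}
|BC| ∈ {22}
|AC| ∈ {√(1013 - 506·√(3))}

|AC| = √(1013 - 506·√(3))  (≈ 11.6868)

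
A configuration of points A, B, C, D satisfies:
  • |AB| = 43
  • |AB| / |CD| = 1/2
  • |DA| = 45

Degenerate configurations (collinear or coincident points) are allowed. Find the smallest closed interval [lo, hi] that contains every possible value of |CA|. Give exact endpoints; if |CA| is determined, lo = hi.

|CA| ∈ [41, 131]  (≈ [41.0000, 131.0000])

|AB| ∈ {43}
|AD| ∈ {45}
|CD| ∈ {86}
|BD| ∈ [2, 88]
|AC| ∈ [41, 131]
|BC| ∈ [0, 174]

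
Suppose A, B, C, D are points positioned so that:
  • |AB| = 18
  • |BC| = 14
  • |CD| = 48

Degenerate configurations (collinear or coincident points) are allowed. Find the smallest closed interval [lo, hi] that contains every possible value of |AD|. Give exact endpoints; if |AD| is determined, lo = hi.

|AD| ∈ [16, 80]  (≈ [16.0000, 80.0000])

|AB| ∈ {18}
|BC| ∈ {14}
|CD| ∈ {48}
|AC| ∈ [4, 32]
|BD| ∈ [34, 62]
|AD| ∈ [16, 80]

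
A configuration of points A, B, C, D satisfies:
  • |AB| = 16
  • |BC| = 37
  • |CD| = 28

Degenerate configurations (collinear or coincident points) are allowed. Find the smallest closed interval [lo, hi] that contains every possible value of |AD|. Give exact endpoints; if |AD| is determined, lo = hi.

|AB| ∈ {16}
|BC| ∈ {37}
|CD| ∈ {28}
|AC| ∈ [21, 53]
|BD| ∈ [9, 65]
|AD| ∈ [0, 81]

|AD| ∈ [0, 81]  (≈ [0.0000, 81.0000])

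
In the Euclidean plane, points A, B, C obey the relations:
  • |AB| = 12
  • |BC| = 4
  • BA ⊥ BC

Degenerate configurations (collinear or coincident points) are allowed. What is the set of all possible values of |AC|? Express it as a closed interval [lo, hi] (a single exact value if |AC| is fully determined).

|AB| ∈ {12}
|BC| ∈ {4}
|AC| ∈ {4·√(10)}

|AC| = 4·√(10)  (≈ 12.6491)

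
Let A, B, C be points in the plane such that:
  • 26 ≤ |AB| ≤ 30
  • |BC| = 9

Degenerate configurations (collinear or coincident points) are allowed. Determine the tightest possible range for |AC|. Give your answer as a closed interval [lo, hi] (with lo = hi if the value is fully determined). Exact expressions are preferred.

|AC| ∈ [17, 39]  (≈ [17.0000, 39.0000])

|AB| ∈ [26, 30]
|BC| ∈ {9}
|AC| ∈ [17, 39]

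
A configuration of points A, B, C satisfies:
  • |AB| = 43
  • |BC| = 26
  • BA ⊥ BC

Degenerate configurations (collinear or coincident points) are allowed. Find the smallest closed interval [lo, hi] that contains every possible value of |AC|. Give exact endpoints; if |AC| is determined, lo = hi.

|AC| = 5·√(101)  (≈ 50.2494)

|AB| ∈ {43}
|BC| ∈ {26}
|AC| ∈ {5·√(101)}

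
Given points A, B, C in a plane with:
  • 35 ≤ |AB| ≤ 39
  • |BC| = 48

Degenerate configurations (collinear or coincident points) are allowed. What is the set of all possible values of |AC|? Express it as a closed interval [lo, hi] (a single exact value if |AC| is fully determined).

|AC| ∈ [9, 87]  (≈ [9.0000, 87.0000])

|AB| ∈ [35, 39]
|BC| ∈ {48}
|AC| ∈ [9, 87]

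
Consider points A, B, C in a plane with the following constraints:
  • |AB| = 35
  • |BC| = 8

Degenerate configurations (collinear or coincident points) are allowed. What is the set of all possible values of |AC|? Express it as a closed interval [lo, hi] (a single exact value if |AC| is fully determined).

|AC| ∈ [27, 43]  (≈ [27.0000, 43.0000])

|AB| ∈ {35}
|BC| ∈ {8}
|AC| ∈ [27, 43]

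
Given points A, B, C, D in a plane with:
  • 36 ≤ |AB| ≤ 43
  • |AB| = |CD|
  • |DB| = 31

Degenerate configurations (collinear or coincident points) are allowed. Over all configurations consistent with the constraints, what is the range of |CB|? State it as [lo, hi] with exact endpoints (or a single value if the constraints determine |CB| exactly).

|CB| ∈ [5, 74]  (≈ [5.0000, 74.0000])

|AB| ∈ [36, 43]
|BD| ∈ {31}
|CD| ∈ [36, 43]
|AD| ∈ [5, 74]
|BC| ∈ [5, 74]
|AC| ∈ [0, 117]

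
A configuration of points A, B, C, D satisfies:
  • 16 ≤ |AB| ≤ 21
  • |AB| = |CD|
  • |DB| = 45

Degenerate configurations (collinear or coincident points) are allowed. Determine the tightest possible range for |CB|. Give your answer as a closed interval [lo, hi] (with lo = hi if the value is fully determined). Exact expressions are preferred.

|CB| ∈ [24, 66]  (≈ [24.0000, 66.0000])

|AB| ∈ [16, 21]
|BD| ∈ {45}
|CD| ∈ [16, 21]
|AD| ∈ [24, 66]
|BC| ∈ [24, 66]
|AC| ∈ [3, 87]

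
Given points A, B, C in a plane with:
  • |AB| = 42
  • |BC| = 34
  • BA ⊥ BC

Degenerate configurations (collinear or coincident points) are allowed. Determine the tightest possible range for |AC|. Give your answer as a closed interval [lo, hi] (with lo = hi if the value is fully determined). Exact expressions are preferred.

|AB| ∈ {42}
|BC| ∈ {34}
|AC| ∈ {2·√(730)}

|AC| = 2·√(730)  (≈ 54.0370)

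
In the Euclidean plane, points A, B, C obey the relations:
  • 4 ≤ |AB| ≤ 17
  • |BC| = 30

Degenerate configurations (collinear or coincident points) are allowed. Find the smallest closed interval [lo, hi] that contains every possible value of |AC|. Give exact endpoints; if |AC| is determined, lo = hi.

|AC| ∈ [13, 47]  (≈ [13.0000, 47.0000])

|AB| ∈ [4, 17]
|BC| ∈ {30}
|AC| ∈ [13, 47]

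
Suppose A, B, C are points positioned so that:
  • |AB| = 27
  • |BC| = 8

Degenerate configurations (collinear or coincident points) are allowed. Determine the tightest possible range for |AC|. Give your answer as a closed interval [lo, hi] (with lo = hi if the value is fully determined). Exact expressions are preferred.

|AC| ∈ [19, 35]  (≈ [19.0000, 35.0000])

|AB| ∈ {27}
|BC| ∈ {8}
|AC| ∈ [19, 35]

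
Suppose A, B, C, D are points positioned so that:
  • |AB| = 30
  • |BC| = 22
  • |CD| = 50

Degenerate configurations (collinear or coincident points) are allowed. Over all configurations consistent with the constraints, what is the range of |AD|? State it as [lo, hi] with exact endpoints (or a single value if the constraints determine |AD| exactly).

|AD| ∈ [0, 102]  (≈ [0.0000, 102.0000])

|AB| ∈ {30}
|BC| ∈ {22}
|CD| ∈ {50}
|AC| ∈ [8, 52]
|BD| ∈ [28, 72]
|AD| ∈ [0, 102]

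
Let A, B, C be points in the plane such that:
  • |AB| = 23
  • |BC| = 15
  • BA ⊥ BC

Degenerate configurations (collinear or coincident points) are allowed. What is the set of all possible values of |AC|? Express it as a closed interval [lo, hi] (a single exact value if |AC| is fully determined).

|AC| = √(754)  (≈ 27.4591)

|AB| ∈ {23}
|BC| ∈ {15}
|AC| ∈ {√(754)}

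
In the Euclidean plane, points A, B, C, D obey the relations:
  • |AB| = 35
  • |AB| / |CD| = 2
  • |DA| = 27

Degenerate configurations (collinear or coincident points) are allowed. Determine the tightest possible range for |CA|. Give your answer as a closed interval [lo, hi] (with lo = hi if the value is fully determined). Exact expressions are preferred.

|CA| ∈ [19/2, 89/2]  (≈ [9.5000, 44.5000])

|AB| ∈ {35}
|AD| ∈ {27}
|CD| ∈ {35/2}
|BD| ∈ [8, 62]
|AC| ∈ [19/2, 89/2]
|BC| ∈ [0, 159/2]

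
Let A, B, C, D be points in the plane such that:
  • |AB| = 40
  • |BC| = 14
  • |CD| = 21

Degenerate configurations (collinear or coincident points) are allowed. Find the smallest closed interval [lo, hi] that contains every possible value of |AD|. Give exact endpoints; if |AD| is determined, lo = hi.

|AD| ∈ [5, 75]  (≈ [5.0000, 75.0000])

|AB| ∈ {40}
|BC| ∈ {14}
|CD| ∈ {21}
|AC| ∈ [26, 54]
|BD| ∈ [7, 35]
|AD| ∈ [5, 75]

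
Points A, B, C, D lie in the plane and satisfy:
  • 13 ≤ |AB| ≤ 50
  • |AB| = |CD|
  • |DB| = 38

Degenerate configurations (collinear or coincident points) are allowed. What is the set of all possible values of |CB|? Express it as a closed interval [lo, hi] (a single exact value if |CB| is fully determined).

|AB| ∈ [13, 50]
|BD| ∈ {38}
|CD| ∈ [13, 50]
|AD| ∈ [0, 88]
|BC| ∈ [0, 88]
|AC| ∈ [0, 138]

|CB| ∈ [0, 88]  (≈ [0.0000, 88.0000])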